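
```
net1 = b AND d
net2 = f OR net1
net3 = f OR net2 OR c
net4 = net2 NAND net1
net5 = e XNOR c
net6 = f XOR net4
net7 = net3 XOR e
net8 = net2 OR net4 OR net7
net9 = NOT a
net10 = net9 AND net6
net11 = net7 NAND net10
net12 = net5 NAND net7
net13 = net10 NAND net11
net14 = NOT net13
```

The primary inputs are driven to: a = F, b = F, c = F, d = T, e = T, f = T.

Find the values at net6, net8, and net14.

net6 = F; net8 = T; net14 = F

net1 = b AND d = F AND T = F
net2 = f OR net1 = T OR F = T
net3 = f OR net2 OR c = T OR T OR F = T
net4 = net2 NAND net1 = T NAND F = T
net6 = f XOR net4 = T XOR T = F
net7 = net3 XOR e = T XOR T = F
net8 = net2 OR net4 OR net7 = T OR T OR F = T
net9 = NOT a = NOT F = T
net10 = net9 AND net6 = T AND F = F
net11 = net7 NAND net10 = F NAND F = T
net13 = net10 NAND net11 = F NAND T = T
net14 = NOT net13 = NOT T = F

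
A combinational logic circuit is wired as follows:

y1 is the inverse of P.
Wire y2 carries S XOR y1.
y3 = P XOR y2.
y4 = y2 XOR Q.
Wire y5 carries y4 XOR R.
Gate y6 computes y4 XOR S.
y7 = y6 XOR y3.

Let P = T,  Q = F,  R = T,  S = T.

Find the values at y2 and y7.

y1 = NOT P = NOT T = F
y2 = S XOR y1 = T XOR F = T
y3 = P XOR y2 = T XOR T = F
y4 = y2 XOR Q = T XOR F = T
y6 = y4 XOR S = T XOR T = F
y7 = y6 XOR y3 = F XOR F = F

y2 = T, y7 = F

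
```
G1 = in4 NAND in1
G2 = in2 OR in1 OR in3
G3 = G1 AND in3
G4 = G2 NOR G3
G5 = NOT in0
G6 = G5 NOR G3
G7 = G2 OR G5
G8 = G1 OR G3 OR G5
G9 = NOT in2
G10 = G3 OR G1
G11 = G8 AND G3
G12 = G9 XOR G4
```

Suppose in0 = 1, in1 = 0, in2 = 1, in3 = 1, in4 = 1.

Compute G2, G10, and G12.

G2 = 1  G10 = 1  G12 = 0

G1 = in4 NAND in1 = 1 NAND 0 = 1
G2 = in2 OR in1 OR in3 = 1 OR 0 OR 1 = 1
G3 = G1 AND in3 = 1 AND 1 = 1
G4 = G2 NOR G3 = 1 NOR 1 = 0
G9 = NOT in2 = NOT 1 = 0
G10 = G3 OR G1 = 1 OR 1 = 1
G12 = G9 XOR G4 = 0 XOR 0 = 0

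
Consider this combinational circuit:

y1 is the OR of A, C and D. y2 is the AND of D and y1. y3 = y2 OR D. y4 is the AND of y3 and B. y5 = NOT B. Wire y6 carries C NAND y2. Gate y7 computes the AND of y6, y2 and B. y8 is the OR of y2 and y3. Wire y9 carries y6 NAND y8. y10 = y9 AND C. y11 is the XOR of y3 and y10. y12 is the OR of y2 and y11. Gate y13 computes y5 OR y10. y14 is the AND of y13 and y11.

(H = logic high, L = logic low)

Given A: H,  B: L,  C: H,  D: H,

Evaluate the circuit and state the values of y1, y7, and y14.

y1 = A OR C OR D = H OR H OR H = H
y2 = D AND y1 = H AND H = H
y3 = y2 OR D = H OR H = H
y5 = NOT B = NOT L = H
y6 = C NAND y2 = H NAND H = L
y7 = y6 AND y2 AND B = L AND H AND L = L
y8 = y2 OR y3 = H OR H = H
y9 = y6 NAND y8 = L NAND H = H
y10 = y9 AND C = H AND H = H
y11 = y3 XOR y10 = H XOR H = L
y13 = y5 OR y10 = H OR H = H
y14 = y13 AND y11 = H AND L = L

y1 = H; y7 = L; y14 = L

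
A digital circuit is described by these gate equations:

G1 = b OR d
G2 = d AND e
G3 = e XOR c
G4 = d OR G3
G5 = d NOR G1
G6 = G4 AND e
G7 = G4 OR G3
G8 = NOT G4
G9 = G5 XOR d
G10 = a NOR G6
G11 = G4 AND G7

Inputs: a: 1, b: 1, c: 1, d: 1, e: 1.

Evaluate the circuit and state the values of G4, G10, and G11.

G4 = 1, G10 = 0, G11 = 1

G3 = e XOR c = 1 XOR 1 = 0
G4 = d OR G3 = 1 OR 0 = 1
G6 = G4 AND e = 1 AND 1 = 1
G7 = G4 OR G3 = 1 OR 0 = 1
G10 = a NOR G6 = 1 NOR 1 = 0
G11 = G4 AND G7 = 1 AND 1 = 1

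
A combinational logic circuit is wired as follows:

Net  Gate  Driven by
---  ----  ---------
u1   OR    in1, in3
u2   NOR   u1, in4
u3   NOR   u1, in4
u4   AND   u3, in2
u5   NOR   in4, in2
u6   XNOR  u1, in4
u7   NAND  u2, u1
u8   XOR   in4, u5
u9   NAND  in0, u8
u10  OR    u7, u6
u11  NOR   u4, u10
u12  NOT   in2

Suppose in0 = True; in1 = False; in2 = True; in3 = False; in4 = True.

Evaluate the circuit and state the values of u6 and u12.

u6 = False, u12 = False

u1 = in1 OR in3 = False OR False = False
u6 = u1 XNOR in4 = False XNOR True = False
u12 = NOT in2 = NOT True = False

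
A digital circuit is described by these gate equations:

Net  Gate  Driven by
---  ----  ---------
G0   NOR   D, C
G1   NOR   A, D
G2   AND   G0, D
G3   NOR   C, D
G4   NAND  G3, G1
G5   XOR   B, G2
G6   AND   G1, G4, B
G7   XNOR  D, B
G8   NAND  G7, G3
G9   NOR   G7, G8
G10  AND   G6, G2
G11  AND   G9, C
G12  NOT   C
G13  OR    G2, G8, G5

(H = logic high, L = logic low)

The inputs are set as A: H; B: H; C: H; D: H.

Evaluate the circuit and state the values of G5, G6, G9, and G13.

G5 = H; G6 = L; G9 = L; G13 = H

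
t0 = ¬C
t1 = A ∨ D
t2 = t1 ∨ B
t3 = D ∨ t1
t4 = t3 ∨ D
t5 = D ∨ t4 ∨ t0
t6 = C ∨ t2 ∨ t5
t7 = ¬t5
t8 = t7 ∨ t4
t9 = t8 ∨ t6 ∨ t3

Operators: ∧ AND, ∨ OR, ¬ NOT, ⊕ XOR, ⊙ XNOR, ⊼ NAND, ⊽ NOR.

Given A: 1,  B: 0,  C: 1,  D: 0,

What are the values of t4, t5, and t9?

t0 = NOT C = NOT 1 = 0
t1 = A OR D = 1 OR 0 = 1
t2 = t1 OR B = 1 OR 0 = 1
t3 = D OR t1 = 0 OR 1 = 1
t4 = t3 OR D = 1 OR 0 = 1
t5 = D OR t4 OR t0 = 0 OR 1 OR 0 = 1
t6 = C OR t2 OR t5 = 1 OR 1 OR 1 = 1
t7 = NOT t5 = NOT 1 = 0
t8 = t7 OR t4 = 0 OR 1 = 1
t9 = t8 OR t6 OR t3 = 1 OR 1 OR 1 = 1

t4 = 1, t5 = 1, t9 = 1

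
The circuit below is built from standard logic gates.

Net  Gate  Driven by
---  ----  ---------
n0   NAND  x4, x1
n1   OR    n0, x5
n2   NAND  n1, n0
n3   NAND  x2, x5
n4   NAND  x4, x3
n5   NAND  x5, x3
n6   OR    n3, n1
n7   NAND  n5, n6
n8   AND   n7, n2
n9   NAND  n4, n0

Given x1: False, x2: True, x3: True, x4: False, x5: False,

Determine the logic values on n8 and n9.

n8 = False  n9 = False

n0 = x4 NAND x1 = False NAND False = True
n1 = n0 OR x5 = True OR False = True
n2 = n1 NAND n0 = True NAND True = False
n3 = x2 NAND x5 = True NAND False = True
n4 = x4 NAND x3 = False NAND True = True
n5 = x5 NAND x3 = False NAND True = True
n6 = n3 OR n1 = True OR True = True
n7 = n5 NAND n6 = True NAND True = False
n8 = n7 AND n2 = False AND False = False
n9 = n4 NAND n0 = True NAND True = False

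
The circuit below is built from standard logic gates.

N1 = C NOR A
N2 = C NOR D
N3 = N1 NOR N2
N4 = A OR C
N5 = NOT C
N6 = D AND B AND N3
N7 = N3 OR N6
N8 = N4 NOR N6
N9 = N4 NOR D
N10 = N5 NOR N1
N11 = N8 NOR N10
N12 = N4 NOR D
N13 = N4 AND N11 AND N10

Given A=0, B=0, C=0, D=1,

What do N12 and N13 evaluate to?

N1 = C NOR A = 0 NOR 0 = 1
N2 = C NOR D = 0 NOR 1 = 0
N3 = N1 NOR N2 = 1 NOR 0 = 0
N4 = A OR C = 0 OR 0 = 0
N5 = NOT C = NOT 0 = 1
N6 = D AND B AND N3 = 1 AND 0 AND 0 = 0
N8 = N4 NOR N6 = 0 NOR 0 = 1
N10 = N5 NOR N1 = 1 NOR 1 = 0
N11 = N8 NOR N10 = 1 NOR 0 = 0
N12 = N4 NOR D = 0 NOR 1 = 0
N13 = N4 AND N11 AND N10 = 0 AND 0 AND 0 = 0

N12 = 0; N13 = 0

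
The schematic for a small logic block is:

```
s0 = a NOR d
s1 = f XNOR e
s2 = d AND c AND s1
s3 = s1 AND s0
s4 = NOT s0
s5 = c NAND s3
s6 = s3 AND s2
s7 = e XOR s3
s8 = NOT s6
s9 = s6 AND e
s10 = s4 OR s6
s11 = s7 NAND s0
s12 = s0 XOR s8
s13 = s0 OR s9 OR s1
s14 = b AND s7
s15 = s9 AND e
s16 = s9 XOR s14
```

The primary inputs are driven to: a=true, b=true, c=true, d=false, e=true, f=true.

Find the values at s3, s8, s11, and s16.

s0 = a NOR d = true NOR false = false
s1 = f XNOR e = true XNOR true = true
s2 = d AND c AND s1 = false AND true AND true = false
s3 = s1 AND s0 = true AND false = false
s6 = s3 AND s2 = false AND false = false
s7 = e XOR s3 = true XOR false = true
s8 = NOT s6 = NOT false = true
s9 = s6 AND e = false AND true = false
s11 = s7 NAND s0 = true NAND false = true
s14 = b AND s7 = true AND true = true
s16 = s9 XOR s14 = false XOR true = true

s3 = false  s8 = true  s11 = true  s16 = true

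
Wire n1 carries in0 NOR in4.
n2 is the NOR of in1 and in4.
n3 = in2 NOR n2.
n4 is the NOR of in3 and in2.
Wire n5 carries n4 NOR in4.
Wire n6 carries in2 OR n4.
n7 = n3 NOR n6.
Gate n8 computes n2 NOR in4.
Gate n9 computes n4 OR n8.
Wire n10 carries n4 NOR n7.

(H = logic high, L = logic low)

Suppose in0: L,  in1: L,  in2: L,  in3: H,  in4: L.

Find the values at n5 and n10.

n2 = in1 NOR in4 = L NOR L = H
n3 = in2 NOR n2 = L NOR H = L
n4 = in3 NOR in2 = H NOR L = L
n5 = n4 NOR in4 = L NOR L = H
n6 = in2 OR n4 = L OR L = L
n7 = n3 NOR n6 = L NOR L = H
n10 = n4 NOR n7 = L NOR H = L

n5 = H, n10 = L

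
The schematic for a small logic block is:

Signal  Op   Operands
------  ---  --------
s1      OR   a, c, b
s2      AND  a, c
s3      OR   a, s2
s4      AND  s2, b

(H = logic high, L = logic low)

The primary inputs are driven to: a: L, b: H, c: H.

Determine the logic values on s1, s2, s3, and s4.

s1 = H; s2 = L; s3 = L; s4 = L

s1 = a OR c OR b = L OR H OR H = H
s2 = a AND c = L AND H = L
s3 = a OR s2 = L OR L = L
s4 = s2 AND b = L AND H = L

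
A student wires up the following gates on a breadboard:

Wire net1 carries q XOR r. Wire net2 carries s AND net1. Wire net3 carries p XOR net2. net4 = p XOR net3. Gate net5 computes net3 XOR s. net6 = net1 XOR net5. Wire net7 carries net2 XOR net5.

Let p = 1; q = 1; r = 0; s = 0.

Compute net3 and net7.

net3 = 1, net7 = 1

net1 = q XOR r = 1 XOR 0 = 1
net2 = s AND net1 = 0 AND 1 = 0
net3 = p XOR net2 = 1 XOR 0 = 1
net5 = net3 XOR s = 1 XOR 0 = 1
net7 = net2 XOR net5 = 0 XOR 1 = 1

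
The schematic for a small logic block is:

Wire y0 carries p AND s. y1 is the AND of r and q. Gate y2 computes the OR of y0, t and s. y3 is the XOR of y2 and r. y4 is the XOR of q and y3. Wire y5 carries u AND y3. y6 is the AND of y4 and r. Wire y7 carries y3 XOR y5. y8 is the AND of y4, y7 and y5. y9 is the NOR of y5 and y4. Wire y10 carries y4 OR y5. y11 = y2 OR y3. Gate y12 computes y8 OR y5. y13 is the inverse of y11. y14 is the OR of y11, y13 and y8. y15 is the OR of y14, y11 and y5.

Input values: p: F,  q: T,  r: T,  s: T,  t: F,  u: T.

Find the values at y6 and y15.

y6 = T, y15 = T

y0 = p AND s = F AND T = F
y2 = y0 OR t OR s = F OR F OR T = T
y3 = y2 XOR r = T XOR T = F
y4 = q XOR y3 = T XOR F = T
y5 = u AND y3 = T AND F = F
y6 = y4 AND r = T AND T = T
y7 = y3 XOR y5 = F XOR F = F
y8 = y4 AND y7 AND y5 = T AND F AND F = F
y11 = y2 OR y3 = T OR F = T
y13 = NOT y11 = NOT T = F
y14 = y11 OR y13 OR y8 = T OR F OR F = T
y15 = y14 OR y11 OR y5 = T OR T OR F = T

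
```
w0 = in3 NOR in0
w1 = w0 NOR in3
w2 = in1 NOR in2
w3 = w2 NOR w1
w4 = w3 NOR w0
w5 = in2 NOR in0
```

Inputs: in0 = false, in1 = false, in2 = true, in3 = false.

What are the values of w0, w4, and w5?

w0 = in3 NOR in0 = false NOR false = true
w1 = w0 NOR in3 = true NOR false = false
w2 = in1 NOR in2 = false NOR true = false
w3 = w2 NOR w1 = false NOR false = true
w4 = w3 NOR w0 = true NOR true = false
w5 = in2 NOR in0 = true NOR false = false

w0 = true, w4 = false, w5 = false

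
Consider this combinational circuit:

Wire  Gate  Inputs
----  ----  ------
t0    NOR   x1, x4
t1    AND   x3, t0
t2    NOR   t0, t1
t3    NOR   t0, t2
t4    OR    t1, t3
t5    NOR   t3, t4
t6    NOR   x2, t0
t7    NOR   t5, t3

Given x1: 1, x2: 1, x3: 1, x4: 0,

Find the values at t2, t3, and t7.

t2 = 1, t3 = 0, t7 = 0

t0 = x1 NOR x4 = 1 NOR 0 = 0
t1 = x3 AND t0 = 1 AND 0 = 0
t2 = t0 NOR t1 = 0 NOR 0 = 1
t3 = t0 NOR t2 = 0 NOR 1 = 0
t4 = t1 OR t3 = 0 OR 0 = 0
t5 = t3 NOR t4 = 0 NOR 0 = 1
t7 = t5 NOR t3 = 1 NOR 0 = 0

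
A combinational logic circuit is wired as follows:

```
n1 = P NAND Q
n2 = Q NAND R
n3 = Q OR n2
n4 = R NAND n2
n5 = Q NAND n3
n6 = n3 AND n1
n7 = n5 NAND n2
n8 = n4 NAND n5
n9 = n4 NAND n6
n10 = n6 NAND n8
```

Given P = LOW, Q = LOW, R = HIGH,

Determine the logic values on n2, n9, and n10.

n1 = P NAND Q = LOW NAND LOW = HIGH
n2 = Q NAND R = LOW NAND HIGH = HIGH
n3 = Q OR n2 = LOW OR HIGH = HIGH
n4 = R NAND n2 = HIGH NAND HIGH = LOW
n5 = Q NAND n3 = LOW NAND HIGH = HIGH
n6 = n3 AND n1 = HIGH AND HIGH = HIGH
n8 = n4 NAND n5 = LOW NAND HIGH = HIGH
n9 = n4 NAND n6 = LOW NAND HIGH = HIGH
n10 = n6 NAND n8 = HIGH NAND HIGH = LOW

n2 = HIGH  n9 = HIGH  n10 = LOW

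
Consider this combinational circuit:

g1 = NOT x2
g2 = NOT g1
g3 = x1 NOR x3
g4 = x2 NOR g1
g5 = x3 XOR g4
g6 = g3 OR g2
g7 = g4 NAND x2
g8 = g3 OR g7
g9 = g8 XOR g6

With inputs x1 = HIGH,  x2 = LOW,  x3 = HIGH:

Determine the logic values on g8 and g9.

g8 = HIGH  g9 = HIGH

g1 = NOT x2 = NOT LOW = HIGH
g2 = NOT g1 = NOT HIGH = LOW
g3 = x1 NOR x3 = HIGH NOR HIGH = LOW
g4 = x2 NOR g1 = LOW NOR HIGH = LOW
g6 = g3 OR g2 = LOW OR LOW = LOW
g7 = g4 NAND x2 = LOW NAND LOW = HIGH
g8 = g3 OR g7 = LOW OR HIGH = HIGH
g9 = g8 XOR g6 = HIGH XOR LOW = HIGH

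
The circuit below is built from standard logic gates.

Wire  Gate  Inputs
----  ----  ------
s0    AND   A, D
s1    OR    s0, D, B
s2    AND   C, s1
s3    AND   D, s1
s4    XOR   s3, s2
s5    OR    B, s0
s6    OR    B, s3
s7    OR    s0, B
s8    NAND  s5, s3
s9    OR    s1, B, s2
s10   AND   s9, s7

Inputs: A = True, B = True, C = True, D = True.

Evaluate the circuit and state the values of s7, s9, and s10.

s7 = True; s9 = True; s10 = True

s0 = A AND D = True AND True = True
s1 = s0 OR D OR B = True OR True OR True = True
s2 = C AND s1 = True AND True = True
s7 = s0 OR B = True OR True = True
s9 = s1 OR B OR s2 = True OR True OR True = True
s10 = s9 AND s7 = True AND True = True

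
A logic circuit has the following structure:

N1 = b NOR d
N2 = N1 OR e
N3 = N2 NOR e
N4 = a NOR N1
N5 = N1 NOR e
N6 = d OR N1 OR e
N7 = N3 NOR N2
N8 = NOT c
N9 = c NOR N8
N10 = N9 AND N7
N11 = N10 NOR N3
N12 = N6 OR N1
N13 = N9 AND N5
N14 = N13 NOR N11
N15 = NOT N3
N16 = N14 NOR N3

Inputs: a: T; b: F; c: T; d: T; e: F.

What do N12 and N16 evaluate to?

N12 = T, N16 = F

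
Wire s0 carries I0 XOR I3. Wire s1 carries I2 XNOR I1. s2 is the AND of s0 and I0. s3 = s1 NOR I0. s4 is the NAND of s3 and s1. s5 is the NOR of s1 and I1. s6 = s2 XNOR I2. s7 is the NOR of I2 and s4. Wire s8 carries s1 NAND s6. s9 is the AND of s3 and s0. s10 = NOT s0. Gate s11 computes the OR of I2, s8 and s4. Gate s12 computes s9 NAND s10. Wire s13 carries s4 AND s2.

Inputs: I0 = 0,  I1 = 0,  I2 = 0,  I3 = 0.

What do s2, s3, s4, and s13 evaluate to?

s0 = I0 XOR I3 = 0 XOR 0 = 0
s1 = I2 XNOR I1 = 0 XNOR 0 = 1
s2 = s0 AND I0 = 0 AND 0 = 0
s3 = s1 NOR I0 = 1 NOR 0 = 0
s4 = s3 NAND s1 = 0 NAND 1 = 1
s13 = s4 AND s2 = 1 AND 0 = 0

s2 = 0  s3 = 0  s4 = 1  s13 = 0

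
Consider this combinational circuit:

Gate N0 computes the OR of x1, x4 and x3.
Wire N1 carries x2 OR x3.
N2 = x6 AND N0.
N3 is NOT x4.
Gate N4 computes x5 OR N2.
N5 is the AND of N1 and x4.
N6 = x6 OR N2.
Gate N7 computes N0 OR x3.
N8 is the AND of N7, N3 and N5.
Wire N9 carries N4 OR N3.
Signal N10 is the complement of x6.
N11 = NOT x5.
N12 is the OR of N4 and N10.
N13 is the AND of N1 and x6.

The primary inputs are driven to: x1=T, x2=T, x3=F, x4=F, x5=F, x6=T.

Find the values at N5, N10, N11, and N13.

N5 = F; N10 = F; N11 = T; N13 = T

N1 = x2 OR x3 = T OR F = T
N5 = N1 AND x4 = T AND F = F
N10 = NOT x6 = NOT T = F
N11 = NOT x5 = NOT F = T
N13 = N1 AND x6 = T AND T = T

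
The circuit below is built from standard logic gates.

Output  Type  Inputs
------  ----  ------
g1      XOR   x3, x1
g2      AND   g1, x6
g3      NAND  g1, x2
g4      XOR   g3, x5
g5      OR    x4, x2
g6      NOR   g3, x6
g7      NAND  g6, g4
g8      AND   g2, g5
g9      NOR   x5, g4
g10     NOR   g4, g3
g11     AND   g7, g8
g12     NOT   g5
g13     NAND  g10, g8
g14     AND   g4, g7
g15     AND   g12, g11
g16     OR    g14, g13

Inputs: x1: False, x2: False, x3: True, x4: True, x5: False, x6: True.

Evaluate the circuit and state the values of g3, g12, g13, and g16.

g1 = x3 XOR x1 = True XOR False = True
g2 = g1 AND x6 = True AND True = True
g3 = g1 NAND x2 = True NAND False = True
g4 = g3 XOR x5 = True XOR False = True
g5 = x4 OR x2 = True OR False = True
g6 = g3 NOR x6 = True NOR True = False
g7 = g6 NAND g4 = False NAND True = True
g8 = g2 AND g5 = True AND True = True
g10 = g4 NOR g3 = True NOR True = False
g12 = NOT g5 = NOT True = False
g13 = g10 NAND g8 = False NAND True = True
g14 = g4 AND g7 = True AND True = True
g16 = g14 OR g13 = True OR True = True

g3 = True  g12 = False  g13 = True  g16 = True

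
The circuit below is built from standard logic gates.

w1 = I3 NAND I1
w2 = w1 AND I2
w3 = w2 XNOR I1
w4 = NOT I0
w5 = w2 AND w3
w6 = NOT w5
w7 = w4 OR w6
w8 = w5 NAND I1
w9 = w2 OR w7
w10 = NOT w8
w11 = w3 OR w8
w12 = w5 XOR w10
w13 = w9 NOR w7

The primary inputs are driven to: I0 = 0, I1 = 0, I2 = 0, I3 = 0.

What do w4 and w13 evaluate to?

w1 = I3 NAND I1 = 0 NAND 0 = 1
w2 = w1 AND I2 = 1 AND 0 = 0
w3 = w2 XNOR I1 = 0 XNOR 0 = 1
w4 = NOT I0 = NOT 0 = 1
w5 = w2 AND w3 = 0 AND 1 = 0
w6 = NOT w5 = NOT 0 = 1
w7 = w4 OR w6 = 1 OR 1 = 1
w9 = w2 OR w7 = 0 OR 1 = 1
w13 = w9 NOR w7 = 1 NOR 1 = 0

w4 = 1  w13 = 0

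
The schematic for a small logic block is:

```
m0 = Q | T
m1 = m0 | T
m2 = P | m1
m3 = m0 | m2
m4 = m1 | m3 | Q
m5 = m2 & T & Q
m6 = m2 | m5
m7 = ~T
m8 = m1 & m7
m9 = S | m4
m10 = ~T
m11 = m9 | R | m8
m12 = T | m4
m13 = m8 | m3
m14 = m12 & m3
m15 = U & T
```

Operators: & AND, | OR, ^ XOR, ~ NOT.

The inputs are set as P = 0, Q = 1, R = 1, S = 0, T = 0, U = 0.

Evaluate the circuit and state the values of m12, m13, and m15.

m12 = 1  m13 = 1  m15 = 0

m0 = Q OR T = 1 OR 0 = 1
m1 = m0 OR T = 1 OR 0 = 1
m2 = P OR m1 = 0 OR 1 = 1
m3 = m0 OR m2 = 1 OR 1 = 1
m4 = m1 OR m3 OR Q = 1 OR 1 OR 1 = 1
m7 = NOT T = NOT 0 = 1
m8 = m1 AND m7 = 1 AND 1 = 1
m12 = T OR m4 = 0 OR 1 = 1
m13 = m8 OR m3 = 1 OR 1 = 1
m15 = U AND T = 0 AND 0 = 0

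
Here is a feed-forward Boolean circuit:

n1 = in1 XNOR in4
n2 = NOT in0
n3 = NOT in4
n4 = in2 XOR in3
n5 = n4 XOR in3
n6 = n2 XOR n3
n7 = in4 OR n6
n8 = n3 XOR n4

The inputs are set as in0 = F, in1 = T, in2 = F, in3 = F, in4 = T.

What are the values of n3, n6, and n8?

n3 = F, n6 = T, n8 = F

n2 = NOT in0 = NOT F = T
n3 = NOT in4 = NOT T = F
n4 = in2 XOR in3 = F XOR F = F
n6 = n2 XOR n3 = T XOR F = T
n8 = n3 XOR n4 = F XOR F = F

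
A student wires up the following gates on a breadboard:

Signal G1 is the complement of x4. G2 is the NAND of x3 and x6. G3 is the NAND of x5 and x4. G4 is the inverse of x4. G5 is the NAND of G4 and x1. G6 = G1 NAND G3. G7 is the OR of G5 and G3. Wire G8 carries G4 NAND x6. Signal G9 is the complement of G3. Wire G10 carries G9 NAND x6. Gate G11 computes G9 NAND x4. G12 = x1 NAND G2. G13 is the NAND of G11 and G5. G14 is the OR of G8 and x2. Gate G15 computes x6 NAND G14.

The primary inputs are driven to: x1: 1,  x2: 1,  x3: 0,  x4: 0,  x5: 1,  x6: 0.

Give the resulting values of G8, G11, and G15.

G8 = 1  G11 = 1  G15 = 1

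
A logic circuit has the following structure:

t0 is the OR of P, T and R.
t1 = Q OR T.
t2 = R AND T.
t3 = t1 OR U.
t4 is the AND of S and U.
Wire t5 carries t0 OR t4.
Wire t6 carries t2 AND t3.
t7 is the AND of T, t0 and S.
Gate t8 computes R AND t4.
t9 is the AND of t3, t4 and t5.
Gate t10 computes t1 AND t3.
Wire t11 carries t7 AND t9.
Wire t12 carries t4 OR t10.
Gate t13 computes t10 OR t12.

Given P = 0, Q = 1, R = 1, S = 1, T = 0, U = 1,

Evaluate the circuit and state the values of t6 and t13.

t1 = Q OR T = 1 OR 0 = 1
t2 = R AND T = 1 AND 0 = 0
t3 = t1 OR U = 1 OR 1 = 1
t4 = S AND U = 1 AND 1 = 1
t6 = t2 AND t3 = 0 AND 1 = 0
t10 = t1 AND t3 = 1 AND 1 = 1
t12 = t4 OR t10 = 1 OR 1 = 1
t13 = t10 OR t12 = 1 OR 1 = 1

t6 = 0  t13 = 1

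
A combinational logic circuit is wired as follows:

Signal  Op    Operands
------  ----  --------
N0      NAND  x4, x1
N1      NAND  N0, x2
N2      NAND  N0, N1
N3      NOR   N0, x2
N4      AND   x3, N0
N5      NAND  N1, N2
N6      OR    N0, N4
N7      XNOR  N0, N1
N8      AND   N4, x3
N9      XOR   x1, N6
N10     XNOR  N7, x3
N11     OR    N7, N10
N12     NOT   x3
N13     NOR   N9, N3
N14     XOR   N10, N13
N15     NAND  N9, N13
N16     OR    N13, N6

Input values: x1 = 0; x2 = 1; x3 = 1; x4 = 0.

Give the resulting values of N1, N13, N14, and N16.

N1 = 0; N13 = 0; N14 = 0; N16 = 1

N0 = x4 NAND x1 = 0 NAND 0 = 1
N1 = N0 NAND x2 = 1 NAND 1 = 0
N3 = N0 NOR x2 = 1 NOR 1 = 0
N4 = x3 AND N0 = 1 AND 1 = 1
N6 = N0 OR N4 = 1 OR 1 = 1
N7 = N0 XNOR N1 = 1 XNOR 0 = 0
N9 = x1 XOR N6 = 0 XOR 1 = 1
N10 = N7 XNOR x3 = 0 XNOR 1 = 0
N13 = N9 NOR N3 = 1 NOR 0 = 0
N14 = N10 XOR N13 = 0 XOR 0 = 0
N16 = N13 OR N6 = 0 OR 1 = 1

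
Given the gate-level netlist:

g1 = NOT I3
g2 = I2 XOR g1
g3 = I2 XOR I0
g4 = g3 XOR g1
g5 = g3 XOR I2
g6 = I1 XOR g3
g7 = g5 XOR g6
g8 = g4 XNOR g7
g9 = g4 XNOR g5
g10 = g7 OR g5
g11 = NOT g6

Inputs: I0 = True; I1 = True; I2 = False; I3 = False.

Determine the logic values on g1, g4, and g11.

g1 = NOT I3 = NOT False = True
g3 = I2 XOR I0 = False XOR True = True
g4 = g3 XOR g1 = True XOR True = False
g6 = I1 XOR g3 = True XOR True = False
g11 = NOT g6 = NOT False = True

g1 = True, g4 = False, g11 = True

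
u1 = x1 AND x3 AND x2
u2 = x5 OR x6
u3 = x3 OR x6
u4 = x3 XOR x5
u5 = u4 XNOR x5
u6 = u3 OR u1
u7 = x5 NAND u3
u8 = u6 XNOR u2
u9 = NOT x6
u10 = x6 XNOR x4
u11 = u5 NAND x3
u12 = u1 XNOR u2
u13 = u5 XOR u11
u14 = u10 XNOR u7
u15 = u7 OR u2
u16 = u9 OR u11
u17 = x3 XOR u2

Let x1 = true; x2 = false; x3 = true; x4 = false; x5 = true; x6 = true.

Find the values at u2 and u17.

u2 = x5 OR x6 = true OR true = true
u17 = x3 XOR u2 = true XOR true = false

u2 = true  u17 = false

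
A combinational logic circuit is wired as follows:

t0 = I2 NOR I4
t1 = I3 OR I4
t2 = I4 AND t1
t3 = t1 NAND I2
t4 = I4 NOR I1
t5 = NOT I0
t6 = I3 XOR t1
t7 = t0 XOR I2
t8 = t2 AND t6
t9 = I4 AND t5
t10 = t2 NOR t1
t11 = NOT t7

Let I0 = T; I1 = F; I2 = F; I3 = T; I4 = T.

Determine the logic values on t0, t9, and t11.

t0 = I2 NOR I4 = F NOR T = F
t5 = NOT I0 = NOT T = F
t7 = t0 XOR I2 = F XOR F = F
t9 = I4 AND t5 = T AND F = F
t11 = NOT t7 = NOT F = T

t0 = F; t9 = F; t11 = T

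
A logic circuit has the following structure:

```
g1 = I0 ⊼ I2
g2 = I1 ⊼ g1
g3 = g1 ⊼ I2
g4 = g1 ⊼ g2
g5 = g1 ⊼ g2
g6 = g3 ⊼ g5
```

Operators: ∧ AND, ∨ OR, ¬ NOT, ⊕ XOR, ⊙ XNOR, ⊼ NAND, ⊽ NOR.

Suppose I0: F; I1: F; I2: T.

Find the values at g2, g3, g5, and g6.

g2 = T; g3 = F; g5 = F; g6 = T

g1 = I0 NAND I2 = F NAND T = T
g2 = I1 NAND g1 = F NAND T = T
g3 = g1 NAND I2 = T NAND T = F
g5 = g1 NAND g2 = T NAND T = F
g6 = g3 NAND g5 = F NAND F = T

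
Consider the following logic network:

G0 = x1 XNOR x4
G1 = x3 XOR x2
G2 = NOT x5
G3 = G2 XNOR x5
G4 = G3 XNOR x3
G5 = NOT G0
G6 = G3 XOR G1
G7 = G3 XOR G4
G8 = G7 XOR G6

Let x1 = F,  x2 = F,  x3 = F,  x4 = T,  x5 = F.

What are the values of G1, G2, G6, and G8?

G1 = F; G2 = T; G6 = F; G8 = T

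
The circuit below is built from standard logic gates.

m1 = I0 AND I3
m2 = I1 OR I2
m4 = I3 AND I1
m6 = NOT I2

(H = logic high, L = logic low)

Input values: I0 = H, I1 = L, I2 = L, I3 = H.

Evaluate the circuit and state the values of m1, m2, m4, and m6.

m1 = H; m2 = L; m4 = L; m6 = H

m1 = H AND H = H
m2 = L OR L = L
m4 = H AND L = L
m6 = NOT L = H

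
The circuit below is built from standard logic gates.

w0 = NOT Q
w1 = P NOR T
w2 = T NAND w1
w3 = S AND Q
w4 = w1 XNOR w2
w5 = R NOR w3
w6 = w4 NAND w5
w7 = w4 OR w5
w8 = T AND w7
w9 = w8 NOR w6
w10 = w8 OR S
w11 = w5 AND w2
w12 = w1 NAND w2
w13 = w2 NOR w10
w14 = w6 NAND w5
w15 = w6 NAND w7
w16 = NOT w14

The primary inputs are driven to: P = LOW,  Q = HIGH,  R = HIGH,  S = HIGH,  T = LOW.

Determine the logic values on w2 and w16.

w1 = P NOR T = LOW NOR LOW = HIGH
w2 = T NAND w1 = LOW NAND HIGH = HIGH
w3 = S AND Q = HIGH AND HIGH = HIGH
w4 = w1 XNOR w2 = HIGH XNOR HIGH = HIGH
w5 = R NOR w3 = HIGH NOR HIGH = LOW
w6 = w4 NAND w5 = HIGH NAND LOW = HIGH
w14 = w6 NAND w5 = HIGH NAND LOW = HIGH
w16 = NOT w14 = NOT HIGH = LOW

w2 = HIGH, w16 = LOW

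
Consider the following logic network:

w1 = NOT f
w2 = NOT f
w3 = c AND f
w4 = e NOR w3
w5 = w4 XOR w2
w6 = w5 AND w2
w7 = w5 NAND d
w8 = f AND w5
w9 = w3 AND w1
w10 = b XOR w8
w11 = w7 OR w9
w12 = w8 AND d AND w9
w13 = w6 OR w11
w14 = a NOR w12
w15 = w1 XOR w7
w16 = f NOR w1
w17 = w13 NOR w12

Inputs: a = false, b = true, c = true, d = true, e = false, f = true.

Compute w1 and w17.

w1 = false, w17 = false

w1 = NOT f = NOT true = false
w2 = NOT f = NOT true = false
w3 = c AND f = true AND true = true
w4 = e NOR w3 = false NOR true = false
w5 = w4 XOR w2 = false XOR false = false
w6 = w5 AND w2 = false AND false = false
w7 = w5 NAND d = false NAND true = true
w8 = f AND w5 = true AND false = false
w9 = w3 AND w1 = true AND false = false
w11 = w7 OR w9 = true OR false = true
w12 = w8 AND d AND w9 = false AND true AND false = false
w13 = w6 OR w11 = false OR true = true
w17 = w13 NOR w12 = true NOR false = false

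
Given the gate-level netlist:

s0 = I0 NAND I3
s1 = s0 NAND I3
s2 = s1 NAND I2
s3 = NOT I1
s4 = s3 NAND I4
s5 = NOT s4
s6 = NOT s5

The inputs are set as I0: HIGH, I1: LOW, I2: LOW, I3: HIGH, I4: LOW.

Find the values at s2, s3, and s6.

s2 = HIGH  s3 = HIGH  s6 = HIGH

s0 = I0 NAND I3 = HIGH NAND HIGH = LOW
s1 = s0 NAND I3 = LOW NAND HIGH = HIGH
s2 = s1 NAND I2 = HIGH NAND LOW = HIGH
s3 = NOT I1 = NOT LOW = HIGH
s4 = s3 NAND I4 = HIGH NAND LOW = HIGH
s5 = NOT s4 = NOT HIGH = LOW
s6 = NOT s5 = NOT LOW = HIGH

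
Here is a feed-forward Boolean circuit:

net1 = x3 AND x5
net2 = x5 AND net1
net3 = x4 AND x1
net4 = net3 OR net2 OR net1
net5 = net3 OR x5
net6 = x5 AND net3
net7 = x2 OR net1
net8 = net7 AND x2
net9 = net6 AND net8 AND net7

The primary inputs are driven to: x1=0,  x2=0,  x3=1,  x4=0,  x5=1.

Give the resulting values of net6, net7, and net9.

net6 = 0; net7 = 1; net9 = 0

net1 = x3 AND x5 = 1 AND 1 = 1
net3 = x4 AND x1 = 0 AND 0 = 0
net6 = x5 AND net3 = 1 AND 0 = 0
net7 = x2 OR net1 = 0 OR 1 = 1
net8 = net7 AND x2 = 1 AND 0 = 0
net9 = net6 AND net8 AND net7 = 0 AND 0 AND 1 = 0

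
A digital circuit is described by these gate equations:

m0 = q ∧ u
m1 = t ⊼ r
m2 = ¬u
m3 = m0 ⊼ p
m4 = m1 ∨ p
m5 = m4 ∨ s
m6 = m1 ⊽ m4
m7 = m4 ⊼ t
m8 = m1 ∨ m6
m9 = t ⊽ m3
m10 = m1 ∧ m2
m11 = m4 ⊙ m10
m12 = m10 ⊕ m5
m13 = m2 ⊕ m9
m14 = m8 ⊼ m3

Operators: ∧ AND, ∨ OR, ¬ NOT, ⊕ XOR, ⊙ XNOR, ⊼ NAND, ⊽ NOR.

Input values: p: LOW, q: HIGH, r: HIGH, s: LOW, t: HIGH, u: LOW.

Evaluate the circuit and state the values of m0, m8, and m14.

m0 = q AND u = HIGH AND LOW = LOW
m1 = t NAND r = HIGH NAND HIGH = LOW
m3 = m0 NAND p = LOW NAND LOW = HIGH
m4 = m1 OR p = LOW OR LOW = LOW
m6 = m1 NOR m4 = LOW NOR LOW = HIGH
m8 = m1 OR m6 = LOW OR HIGH = HIGH
m14 = m8 NAND m3 = HIGH NAND HIGH = LOW

m0 = LOW, m8 = HIGH, m14 = LOW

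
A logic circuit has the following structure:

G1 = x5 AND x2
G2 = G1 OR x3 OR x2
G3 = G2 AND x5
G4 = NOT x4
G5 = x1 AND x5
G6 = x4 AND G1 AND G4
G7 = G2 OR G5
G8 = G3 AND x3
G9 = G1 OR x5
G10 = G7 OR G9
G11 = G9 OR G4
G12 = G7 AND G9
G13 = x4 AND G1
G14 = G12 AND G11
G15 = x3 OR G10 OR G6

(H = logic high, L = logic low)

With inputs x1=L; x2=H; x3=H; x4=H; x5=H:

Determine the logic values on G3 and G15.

G3 = H  G15 = H

G1 = x5 AND x2 = H AND H = H
G2 = G1 OR x3 OR x2 = H OR H OR H = H
G3 = G2 AND x5 = H AND H = H
G4 = NOT x4 = NOT H = L
G5 = x1 AND x5 = L AND H = L
G6 = x4 AND G1 AND G4 = H AND H AND L = L
G7 = G2 OR G5 = H OR L = H
G9 = G1 OR x5 = H OR H = H
G10 = G7 OR G9 = H OR H = H
G15 = x3 OR G10 OR G6 = H OR H OR L = H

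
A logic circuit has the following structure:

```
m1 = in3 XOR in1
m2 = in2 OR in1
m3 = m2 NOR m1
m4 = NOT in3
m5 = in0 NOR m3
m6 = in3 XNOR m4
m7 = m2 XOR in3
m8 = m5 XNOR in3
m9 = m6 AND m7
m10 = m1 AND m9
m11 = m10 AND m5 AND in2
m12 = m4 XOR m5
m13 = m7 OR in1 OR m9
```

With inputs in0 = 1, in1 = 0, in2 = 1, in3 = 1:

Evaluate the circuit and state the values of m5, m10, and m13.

m1 = in3 XOR in1 = 1 XOR 0 = 1
m2 = in2 OR in1 = 1 OR 0 = 1
m3 = m2 NOR m1 = 1 NOR 1 = 0
m4 = NOT in3 = NOT 1 = 0
m5 = in0 NOR m3 = 1 NOR 0 = 0
m6 = in3 XNOR m4 = 1 XNOR 0 = 0
m7 = m2 XOR in3 = 1 XOR 1 = 0
m9 = m6 AND m7 = 0 AND 0 = 0
m10 = m1 AND m9 = 1 AND 0 = 0
m13 = m7 OR in1 OR m9 = 0 OR 0 OR 0 = 0

m5 = 0, m10 = 0, m13 = 0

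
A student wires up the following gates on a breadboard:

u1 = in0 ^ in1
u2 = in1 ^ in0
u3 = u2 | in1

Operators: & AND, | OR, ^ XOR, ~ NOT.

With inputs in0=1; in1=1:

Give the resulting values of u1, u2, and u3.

u1 = in0 XOR in1 = 1 XOR 1 = 0
u2 = in1 XOR in0 = 1 XOR 1 = 0
u3 = u2 OR in1 = 0 OR 1 = 1

u1 = 0; u2 = 0; u3 = 1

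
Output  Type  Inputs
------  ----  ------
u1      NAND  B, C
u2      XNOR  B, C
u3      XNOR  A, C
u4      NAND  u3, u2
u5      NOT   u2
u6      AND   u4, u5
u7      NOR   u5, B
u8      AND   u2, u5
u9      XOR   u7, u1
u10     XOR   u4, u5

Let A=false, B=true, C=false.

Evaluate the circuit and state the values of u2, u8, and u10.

u2 = false, u8 = false, u10 = false

u2 = B XNOR C = true XNOR false = false
u3 = A XNOR C = false XNOR false = true
u4 = u3 NAND u2 = true NAND false = true
u5 = NOT u2 = NOT false = true
u8 = u2 AND u5 = false AND true = false
u10 = u4 XOR u5 = true XOR true = false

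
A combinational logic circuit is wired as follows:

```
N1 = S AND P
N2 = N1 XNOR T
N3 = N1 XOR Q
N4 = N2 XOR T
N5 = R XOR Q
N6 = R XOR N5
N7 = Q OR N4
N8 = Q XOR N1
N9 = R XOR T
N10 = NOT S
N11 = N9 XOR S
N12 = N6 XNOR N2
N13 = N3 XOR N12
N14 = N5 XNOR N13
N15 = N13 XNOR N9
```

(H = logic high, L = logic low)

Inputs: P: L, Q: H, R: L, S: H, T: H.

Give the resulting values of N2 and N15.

N2 = L, N15 = H

N1 = S AND P = H AND L = L
N2 = N1 XNOR T = L XNOR H = L
N3 = N1 XOR Q = L XOR H = H
N5 = R XOR Q = L XOR H = H
N6 = R XOR N5 = L XOR H = H
N9 = R XOR T = L XOR H = H
N12 = N6 XNOR N2 = H XNOR L = L
N13 = N3 XOR N12 = H XOR L = H
N15 = N13 XNOR N9 = H XNOR H = H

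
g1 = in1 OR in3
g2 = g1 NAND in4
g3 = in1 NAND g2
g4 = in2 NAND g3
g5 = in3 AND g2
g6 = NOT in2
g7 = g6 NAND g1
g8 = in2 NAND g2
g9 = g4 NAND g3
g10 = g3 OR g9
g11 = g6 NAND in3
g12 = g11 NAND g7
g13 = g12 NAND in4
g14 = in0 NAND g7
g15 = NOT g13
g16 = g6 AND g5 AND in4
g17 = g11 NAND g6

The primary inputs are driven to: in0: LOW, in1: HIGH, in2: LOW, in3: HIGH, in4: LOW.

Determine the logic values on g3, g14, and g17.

g3 = LOW; g14 = HIGH; g17 = HIGH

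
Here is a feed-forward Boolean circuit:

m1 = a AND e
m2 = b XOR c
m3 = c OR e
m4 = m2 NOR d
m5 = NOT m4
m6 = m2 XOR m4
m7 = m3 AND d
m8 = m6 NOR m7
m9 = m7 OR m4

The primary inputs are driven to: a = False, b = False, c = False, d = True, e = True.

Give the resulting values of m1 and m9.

m1 = False, m9 = True

m1 = a AND e = False AND True = False
m2 = b XOR c = False XOR False = False
m3 = c OR e = False OR True = True
m4 = m2 NOR d = False NOR True = False
m7 = m3 AND d = True AND True = True
m9 = m7 OR m4 = True OR False = True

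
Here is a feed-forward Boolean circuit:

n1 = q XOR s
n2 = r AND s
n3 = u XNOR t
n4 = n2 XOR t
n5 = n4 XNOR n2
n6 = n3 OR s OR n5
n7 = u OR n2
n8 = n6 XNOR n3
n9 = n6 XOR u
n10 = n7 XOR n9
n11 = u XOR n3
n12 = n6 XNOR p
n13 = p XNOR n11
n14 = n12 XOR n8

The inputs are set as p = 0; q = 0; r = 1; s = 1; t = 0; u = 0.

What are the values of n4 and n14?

n2 = r AND s = 1 AND 1 = 1
n3 = u XNOR t = 0 XNOR 0 = 1
n4 = n2 XOR t = 1 XOR 0 = 1
n5 = n4 XNOR n2 = 1 XNOR 1 = 1
n6 = n3 OR s OR n5 = 1 OR 1 OR 1 = 1
n8 = n6 XNOR n3 = 1 XNOR 1 = 1
n12 = n6 XNOR p = 1 XNOR 0 = 0
n14 = n12 XOR n8 = 0 XOR 1 = 1

n4 = 1  n14 = 1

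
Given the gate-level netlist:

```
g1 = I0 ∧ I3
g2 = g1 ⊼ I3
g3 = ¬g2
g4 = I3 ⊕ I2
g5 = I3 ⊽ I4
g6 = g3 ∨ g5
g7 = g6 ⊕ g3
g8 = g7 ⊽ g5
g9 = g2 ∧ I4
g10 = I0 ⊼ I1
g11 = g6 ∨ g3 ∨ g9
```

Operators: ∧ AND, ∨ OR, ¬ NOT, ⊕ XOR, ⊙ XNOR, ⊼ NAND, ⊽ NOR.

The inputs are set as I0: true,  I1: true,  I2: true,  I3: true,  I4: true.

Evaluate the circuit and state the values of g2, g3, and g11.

g1 = I0 AND I3 = true AND true = true
g2 = g1 NAND I3 = true NAND true = false
g3 = NOT g2 = NOT false = true
g5 = I3 NOR I4 = true NOR true = false
g6 = g3 OR g5 = true OR false = true
g9 = g2 AND I4 = false AND true = false
g11 = g6 OR g3 OR g9 = true OR true OR false = true

g2 = false; g3 = true; g11 = true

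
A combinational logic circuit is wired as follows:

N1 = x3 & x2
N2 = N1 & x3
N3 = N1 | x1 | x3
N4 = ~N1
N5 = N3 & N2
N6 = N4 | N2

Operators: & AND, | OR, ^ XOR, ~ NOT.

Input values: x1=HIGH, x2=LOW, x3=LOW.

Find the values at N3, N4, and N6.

N1 = x3 AND x2 = LOW AND LOW = LOW
N2 = N1 AND x3 = LOW AND LOW = LOW
N3 = N1 OR x1 OR x3 = LOW OR HIGH OR LOW = HIGH
N4 = NOT N1 = NOT LOW = HIGH
N6 = N4 OR N2 = HIGH OR LOW = HIGH

N3 = HIGH; N4 = HIGH; N6 = HIGH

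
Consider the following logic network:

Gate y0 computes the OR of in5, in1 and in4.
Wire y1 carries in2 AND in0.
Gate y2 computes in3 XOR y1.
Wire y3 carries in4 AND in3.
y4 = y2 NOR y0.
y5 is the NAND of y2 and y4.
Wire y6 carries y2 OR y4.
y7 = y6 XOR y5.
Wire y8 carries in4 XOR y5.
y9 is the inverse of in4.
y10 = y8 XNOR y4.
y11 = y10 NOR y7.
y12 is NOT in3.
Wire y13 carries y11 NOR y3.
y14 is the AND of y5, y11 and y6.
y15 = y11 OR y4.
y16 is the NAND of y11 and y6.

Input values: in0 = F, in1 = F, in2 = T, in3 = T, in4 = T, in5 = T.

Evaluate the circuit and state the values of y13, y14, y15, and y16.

y0 = in5 OR in1 OR in4 = T OR F OR T = T
y1 = in2 AND in0 = T AND F = F
y2 = in3 XOR y1 = T XOR F = T
y3 = in4 AND in3 = T AND T = T
y4 = y2 NOR y0 = T NOR T = F
y5 = y2 NAND y4 = T NAND F = T
y6 = y2 OR y4 = T OR F = T
y7 = y6 XOR y5 = T XOR T = F
y8 = in4 XOR y5 = T XOR T = F
y10 = y8 XNOR y4 = F XNOR F = T
y11 = y10 NOR y7 = T NOR F = F
y13 = y11 NOR y3 = F NOR T = F
y14 = y5 AND y11 AND y6 = T AND F AND T = F
y15 = y11 OR y4 = F OR F = F
y16 = y11 NAND y6 = F NAND T = T

y13 = F  y14 = F  y15 = F  y16 = T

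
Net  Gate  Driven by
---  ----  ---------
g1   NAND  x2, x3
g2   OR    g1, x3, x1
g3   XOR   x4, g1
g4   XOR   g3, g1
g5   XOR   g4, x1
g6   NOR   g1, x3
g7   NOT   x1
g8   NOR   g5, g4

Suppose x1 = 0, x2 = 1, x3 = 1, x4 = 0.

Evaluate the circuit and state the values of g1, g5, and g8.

g1 = x2 NAND x3 = 1 NAND 1 = 0
g3 = x4 XOR g1 = 0 XOR 0 = 0
g4 = g3 XOR g1 = 0 XOR 0 = 0
g5 = g4 XOR x1 = 0 XOR 0 = 0
g8 = g5 NOR g4 = 0 NOR 0 = 1

g1 = 0  g5 = 0  g8 = 1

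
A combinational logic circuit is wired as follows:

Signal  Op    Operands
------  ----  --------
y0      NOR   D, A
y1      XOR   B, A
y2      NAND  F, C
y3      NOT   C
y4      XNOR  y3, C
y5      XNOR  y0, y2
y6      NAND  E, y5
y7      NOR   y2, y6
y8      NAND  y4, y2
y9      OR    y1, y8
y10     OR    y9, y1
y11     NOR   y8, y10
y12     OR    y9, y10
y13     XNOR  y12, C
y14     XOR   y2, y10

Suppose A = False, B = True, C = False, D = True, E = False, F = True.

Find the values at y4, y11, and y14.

y4 = False, y11 = False, y14 = False

y1 = B XOR A = True XOR False = True
y2 = F NAND C = True NAND False = True
y3 = NOT C = NOT False = True
y4 = y3 XNOR C = True XNOR False = False
y8 = y4 NAND y2 = False NAND True = True
y9 = y1 OR y8 = True OR True = True
y10 = y9 OR y1 = True OR True = True
y11 = y8 NOR y10 = True NOR True = False
y14 = y2 XOR y10 = True XOR True = False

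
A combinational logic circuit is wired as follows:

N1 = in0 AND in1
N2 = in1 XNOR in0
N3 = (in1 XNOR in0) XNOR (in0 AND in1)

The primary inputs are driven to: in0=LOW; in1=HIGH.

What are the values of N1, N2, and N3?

N1 = LOW, N2 = LOW, N3 = HIGH

N1 = LOW AND HIGH = LOW
N2 = HIGH XNOR LOW = LOW
N3 = (HIGH XNOR LOW) XNOR (LOW AND HIGH) = HIGH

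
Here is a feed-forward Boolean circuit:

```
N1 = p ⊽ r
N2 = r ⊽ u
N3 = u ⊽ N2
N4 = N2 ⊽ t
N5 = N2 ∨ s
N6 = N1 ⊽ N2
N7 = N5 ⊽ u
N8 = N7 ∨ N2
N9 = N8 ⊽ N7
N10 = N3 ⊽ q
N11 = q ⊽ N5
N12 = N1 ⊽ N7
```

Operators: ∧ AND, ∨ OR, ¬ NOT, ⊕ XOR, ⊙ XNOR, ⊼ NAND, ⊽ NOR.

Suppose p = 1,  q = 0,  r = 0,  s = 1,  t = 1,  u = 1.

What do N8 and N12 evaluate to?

N8 = 0, N12 = 1

N1 = p NOR r = 1 NOR 0 = 0
N2 = r NOR u = 0 NOR 1 = 0
N5 = N2 OR s = 0 OR 1 = 1
N7 = N5 NOR u = 1 NOR 1 = 0
N8 = N7 OR N2 = 0 OR 0 = 0
N12 = N1 NOR N7 = 0 NOR 0 = 1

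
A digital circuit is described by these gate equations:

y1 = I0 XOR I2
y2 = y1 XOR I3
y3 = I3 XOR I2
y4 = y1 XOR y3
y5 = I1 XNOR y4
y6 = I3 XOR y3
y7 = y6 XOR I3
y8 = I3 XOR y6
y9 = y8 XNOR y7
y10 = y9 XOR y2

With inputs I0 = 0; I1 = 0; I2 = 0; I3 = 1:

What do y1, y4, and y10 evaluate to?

y1 = 0, y4 = 1, y10 = 0

y1 = I0 XOR I2 = 0 XOR 0 = 0
y2 = y1 XOR I3 = 0 XOR 1 = 1
y3 = I3 XOR I2 = 1 XOR 0 = 1
y4 = y1 XOR y3 = 0 XOR 1 = 1
y6 = I3 XOR y3 = 1 XOR 1 = 0
y7 = y6 XOR I3 = 0 XOR 1 = 1
y8 = I3 XOR y6 = 1 XOR 0 = 1
y9 = y8 XNOR y7 = 1 XNOR 1 = 1
y10 = y9 XOR y2 = 1 XOR 1 = 0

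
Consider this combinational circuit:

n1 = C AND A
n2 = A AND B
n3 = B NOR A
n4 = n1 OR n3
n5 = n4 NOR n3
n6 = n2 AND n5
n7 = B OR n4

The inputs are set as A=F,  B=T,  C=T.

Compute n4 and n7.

n1 = C AND A = T AND F = F
n3 = B NOR A = T NOR F = F
n4 = n1 OR n3 = F OR F = F
n7 = B OR n4 = T OR F = T

n4 = F, n7 = T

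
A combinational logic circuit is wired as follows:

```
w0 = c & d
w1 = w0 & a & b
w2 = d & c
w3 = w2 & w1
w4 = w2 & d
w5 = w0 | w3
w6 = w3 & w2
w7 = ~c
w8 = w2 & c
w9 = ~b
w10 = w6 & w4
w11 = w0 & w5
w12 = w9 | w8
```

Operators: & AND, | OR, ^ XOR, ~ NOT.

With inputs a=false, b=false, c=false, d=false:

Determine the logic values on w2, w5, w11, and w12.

w2 = false; w5 = false; w11 = false; w12 = true

w0 = c AND d = false AND false = false
w1 = w0 AND a AND b = false AND false AND false = false
w2 = d AND c = false AND false = false
w3 = w2 AND w1 = false AND false = false
w5 = w0 OR w3 = false OR false = false
w8 = w2 AND c = false AND false = false
w9 = NOT b = NOT false = true
w11 = w0 AND w5 = false AND false = false
w12 = w9 OR w8 = true OR false = true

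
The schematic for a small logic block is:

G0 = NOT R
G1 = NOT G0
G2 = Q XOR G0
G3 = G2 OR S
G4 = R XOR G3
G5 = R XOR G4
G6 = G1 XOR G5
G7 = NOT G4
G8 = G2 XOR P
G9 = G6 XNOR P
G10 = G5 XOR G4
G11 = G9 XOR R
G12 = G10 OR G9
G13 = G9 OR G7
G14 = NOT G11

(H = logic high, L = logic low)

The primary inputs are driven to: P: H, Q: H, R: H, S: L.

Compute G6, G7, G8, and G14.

G0 = NOT R = NOT H = L
G1 = NOT G0 = NOT L = H
G2 = Q XOR G0 = H XOR L = H
G3 = G2 OR S = H OR L = H
G4 = R XOR G3 = H XOR H = L
G5 = R XOR G4 = H XOR L = H
G6 = G1 XOR G5 = H XOR H = L
G7 = NOT G4 = NOT L = H
G8 = G2 XOR P = H XOR H = L
G9 = G6 XNOR P = L XNOR H = L
G11 = G9 XOR R = L XOR H = H
G14 = NOT G11 = NOT H = L

G6 = L, G7 = H, G8 = L, G14 = L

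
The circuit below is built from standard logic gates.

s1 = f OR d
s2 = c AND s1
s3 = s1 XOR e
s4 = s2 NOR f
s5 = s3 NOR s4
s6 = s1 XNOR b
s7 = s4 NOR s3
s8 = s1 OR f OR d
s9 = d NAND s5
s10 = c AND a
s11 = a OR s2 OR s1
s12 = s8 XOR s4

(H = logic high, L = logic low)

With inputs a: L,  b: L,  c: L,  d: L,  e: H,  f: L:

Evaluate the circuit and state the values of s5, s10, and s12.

s5 = L, s10 = L, s12 = H

s1 = f OR d = L OR L = L
s2 = c AND s1 = L AND L = L
s3 = s1 XOR e = L XOR H = H
s4 = s2 NOR f = L NOR L = H
s5 = s3 NOR s4 = H NOR H = L
s8 = s1 OR f OR d = L OR L OR L = L
s10 = c AND a = L AND L = L
s12 = s8 XOR s4 = L XOR H = H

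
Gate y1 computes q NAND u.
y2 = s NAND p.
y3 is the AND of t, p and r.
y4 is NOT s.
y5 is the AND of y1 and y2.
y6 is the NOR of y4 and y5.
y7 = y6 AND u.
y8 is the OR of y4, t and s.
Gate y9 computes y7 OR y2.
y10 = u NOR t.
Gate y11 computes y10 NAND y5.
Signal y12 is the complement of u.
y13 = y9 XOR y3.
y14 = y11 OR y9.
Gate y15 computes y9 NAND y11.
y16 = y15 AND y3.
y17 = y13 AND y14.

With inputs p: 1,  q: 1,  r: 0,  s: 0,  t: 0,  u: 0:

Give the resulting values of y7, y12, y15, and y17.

y1 = q NAND u = 1 NAND 0 = 1
y2 = s NAND p = 0 NAND 1 = 1
y3 = t AND p AND r = 0 AND 1 AND 0 = 0
y4 = NOT s = NOT 0 = 1
y5 = y1 AND y2 = 1 AND 1 = 1
y6 = y4 NOR y5 = 1 NOR 1 = 0
y7 = y6 AND u = 0 AND 0 = 0
y9 = y7 OR y2 = 0 OR 1 = 1
y10 = u NOR t = 0 NOR 0 = 1
y11 = y10 NAND y5 = 1 NAND 1 = 0
y12 = NOT u = NOT 0 = 1
y13 = y9 XOR y3 = 1 XOR 0 = 1
y14 = y11 OR y9 = 0 OR 1 = 1
y15 = y9 NAND y11 = 1 NAND 0 = 1
y17 = y13 AND y14 = 1 AND 1 = 1

y7 = 0, y12 = 1, y15 = 1, y17 = 1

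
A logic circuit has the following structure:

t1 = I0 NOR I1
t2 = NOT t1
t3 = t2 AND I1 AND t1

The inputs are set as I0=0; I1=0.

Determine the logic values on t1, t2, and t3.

t1 = I0 NOR I1 = 0 NOR 0 = 1
t2 = NOT t1 = NOT 1 = 0
t3 = t2 AND I1 AND t1 = 0 AND 0 AND 1 = 0

t1 = 1  t2 = 0  t3 = 0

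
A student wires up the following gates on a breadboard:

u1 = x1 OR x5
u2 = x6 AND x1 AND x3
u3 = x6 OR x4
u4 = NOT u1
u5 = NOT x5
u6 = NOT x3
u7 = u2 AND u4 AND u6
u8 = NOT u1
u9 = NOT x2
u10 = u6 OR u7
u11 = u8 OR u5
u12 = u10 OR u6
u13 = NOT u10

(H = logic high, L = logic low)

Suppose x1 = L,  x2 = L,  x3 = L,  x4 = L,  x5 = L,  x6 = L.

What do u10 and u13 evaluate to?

u1 = x1 OR x5 = L OR L = L
u2 = x6 AND x1 AND x3 = L AND L AND L = L
u4 = NOT u1 = NOT L = H
u6 = NOT x3 = NOT L = H
u7 = u2 AND u4 AND u6 = L AND H AND H = L
u10 = u6 OR u7 = H OR L = H
u13 = NOT u10 = NOT H = L

u10 = H, u13 = L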